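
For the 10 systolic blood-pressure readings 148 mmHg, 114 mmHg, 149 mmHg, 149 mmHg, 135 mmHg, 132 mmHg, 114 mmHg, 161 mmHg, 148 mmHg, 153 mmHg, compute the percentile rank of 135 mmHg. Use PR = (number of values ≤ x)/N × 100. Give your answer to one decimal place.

40.0

N = 10.
Strictly below 135: 3. Equal to 135: 1.
PR = 4/10 × 100 = 40.0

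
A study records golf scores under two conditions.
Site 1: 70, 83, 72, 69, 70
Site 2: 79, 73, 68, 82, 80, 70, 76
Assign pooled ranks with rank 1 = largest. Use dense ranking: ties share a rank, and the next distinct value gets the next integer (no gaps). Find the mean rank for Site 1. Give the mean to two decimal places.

6.60

Sorted (descending): 83, 82, 80, 79, 76, 73, 72, 70, 70, 70, 69, 68
The 3 values of 70 share dense rank 8.
Remaining distinct values take the next consecutive integers.
Site 1 values → pooled ranks: 70→8, 83→1, 72→7, 69→9, 70→8
Mean rank = (8 + 1 + 7 + 9 + 8) / 5 = 6.60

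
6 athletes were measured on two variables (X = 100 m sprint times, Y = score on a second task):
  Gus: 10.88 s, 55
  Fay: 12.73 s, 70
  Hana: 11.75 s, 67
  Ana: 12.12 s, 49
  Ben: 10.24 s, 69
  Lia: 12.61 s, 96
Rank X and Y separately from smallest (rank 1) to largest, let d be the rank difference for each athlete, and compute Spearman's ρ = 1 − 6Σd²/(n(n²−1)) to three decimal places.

Ranks of variable 1: 2, 6, 3, 4, 1, 5
Ranks of variable 2: 2, 5, 3, 1, 4, 6
d = r₁ − r₂: 0, 1, 0, 3, -3, -1
d²: 0, 1, 0, 9, 9, 1; Σd² = 20
ρ = 1 − 6·20/(6·35) = 1 − 120/210 = 0.429

0.429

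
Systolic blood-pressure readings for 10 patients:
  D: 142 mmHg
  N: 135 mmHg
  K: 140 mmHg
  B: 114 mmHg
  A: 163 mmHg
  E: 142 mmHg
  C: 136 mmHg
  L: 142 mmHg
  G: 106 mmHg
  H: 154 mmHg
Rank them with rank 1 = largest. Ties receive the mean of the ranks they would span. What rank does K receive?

6

Sorted (descending): 163, 154, 142, 142, 142, 140, 136, 135, 114, 106
The 3 values of 142 occupy positions 3–5 → average rank 4.
K has value 140 mmHg → rank 6.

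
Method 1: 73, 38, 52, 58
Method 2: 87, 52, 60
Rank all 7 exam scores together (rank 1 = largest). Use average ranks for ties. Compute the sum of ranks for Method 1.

18.5

Sorted (descending): 87, 73, 60, 58, 52, 52, 38
The 2 values of 52 occupy positions 5–6 → average rank (5+6)/2 = 5.5.
Method 1 values → pooled ranks: 73→2, 38→7, 52→5.5, 58→4
Rank sum = 2 + 7 + 5.5 + 4 = 18.5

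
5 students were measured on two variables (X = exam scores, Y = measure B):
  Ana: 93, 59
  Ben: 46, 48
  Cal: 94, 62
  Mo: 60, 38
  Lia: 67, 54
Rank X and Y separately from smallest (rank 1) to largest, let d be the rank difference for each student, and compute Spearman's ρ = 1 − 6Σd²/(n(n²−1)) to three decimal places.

Ranks of variable 1: 4, 1, 5, 2, 3
Ranks of variable 2: 4, 2, 5, 1, 3
d = r₁ − r₂: 0, -1, 0, 1, 0
d²: 0, 1, 0, 1, 0; Σd² = 2
ρ = 1 − 6·2/(5·24) = 1 − 12/120 = 0.900

0.900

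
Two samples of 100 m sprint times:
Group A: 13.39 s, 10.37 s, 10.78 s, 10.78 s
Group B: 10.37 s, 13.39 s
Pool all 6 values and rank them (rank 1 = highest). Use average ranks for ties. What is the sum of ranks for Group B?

7

Sorted (descending): 13.39, 13.39, 10.78, 10.78, 10.37, 10.37
The 2 values of 13.39 occupy positions 1–2 → average rank (1+2)/2 = 1.5.
The 2 values of 10.78 occupy positions 3–4 → average rank (3+4)/2 = 3.5.
The 2 values of 10.37 occupy positions 5–6 → average rank (5+6)/2 = 5.5.
Group B values → pooled ranks: 10.37→5.5, 13.39→1.5
Rank sum = 5.5 + 1.5 = 7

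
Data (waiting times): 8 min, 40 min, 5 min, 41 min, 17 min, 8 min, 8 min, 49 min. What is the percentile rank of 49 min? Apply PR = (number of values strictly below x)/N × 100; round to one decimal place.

87.5

N = 8.
Strictly below 49: 7. Equal to 49: 1.
PR = 7/8 × 100 = 87.5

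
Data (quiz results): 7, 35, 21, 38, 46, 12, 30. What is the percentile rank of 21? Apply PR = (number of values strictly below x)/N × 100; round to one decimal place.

N = 7.
Strictly below 21: 2. Equal to 21: 1.
PR = 2/7 × 100 = 28.6

28.6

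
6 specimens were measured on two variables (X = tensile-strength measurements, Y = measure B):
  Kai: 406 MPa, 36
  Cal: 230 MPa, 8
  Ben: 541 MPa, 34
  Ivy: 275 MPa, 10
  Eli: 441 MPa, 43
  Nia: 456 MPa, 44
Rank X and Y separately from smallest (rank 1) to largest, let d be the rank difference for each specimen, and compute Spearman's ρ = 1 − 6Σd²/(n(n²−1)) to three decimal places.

Ranks of variable 1: 3, 1, 6, 2, 4, 5
Ranks of variable 2: 4, 1, 3, 2, 5, 6
d = r₁ − r₂: -1, 0, 3, 0, -1, -1
d²: 1, 0, 9, 0, 1, 1; Σd² = 12
ρ = 1 − 6·12/(6·35) = 1 − 72/210 = 0.657

0.657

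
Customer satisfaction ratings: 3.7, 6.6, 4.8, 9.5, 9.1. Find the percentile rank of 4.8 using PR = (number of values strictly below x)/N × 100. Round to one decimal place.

20.0

N = 5.
Strictly below 4.8: 1. Equal to 4.8: 1.
PR = 1/5 × 100 = 20.0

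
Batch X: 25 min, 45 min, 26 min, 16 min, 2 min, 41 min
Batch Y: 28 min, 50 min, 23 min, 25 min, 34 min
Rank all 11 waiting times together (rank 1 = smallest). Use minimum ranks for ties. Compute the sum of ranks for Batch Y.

33

Sorted (ascending): 2, 16, 23, 25, 25, 26, 28, 34, 41, 45, 50
The 2 values of 25 occupy positions 4–5 → each gets rank 4.
Batch Y values → pooled ranks: 28→7, 50→11, 23→3, 25→4, 34→8
Rank sum = 7 + 11 + 3 + 4 + 8 = 33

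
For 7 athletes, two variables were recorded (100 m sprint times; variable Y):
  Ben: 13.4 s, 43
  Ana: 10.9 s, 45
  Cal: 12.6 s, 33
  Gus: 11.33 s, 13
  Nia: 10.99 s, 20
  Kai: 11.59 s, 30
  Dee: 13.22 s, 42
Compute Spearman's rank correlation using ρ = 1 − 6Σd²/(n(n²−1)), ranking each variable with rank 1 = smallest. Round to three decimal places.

0.214

Ranks of variable 1: 7, 1, 5, 3, 2, 4, 6
Ranks of variable 2: 6, 7, 4, 1, 2, 3, 5
d = r₁ − r₂: 1, -6, 1, 2, 0, 1, 1
d²: 1, 36, 1, 4, 0, 1, 1; Σd² = 44
ρ = 1 − 6·44/(7·48) = 1 − 264/336 = 0.214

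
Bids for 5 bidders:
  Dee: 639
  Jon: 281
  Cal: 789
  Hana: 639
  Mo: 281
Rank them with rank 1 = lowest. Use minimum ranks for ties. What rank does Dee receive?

Sorted (ascending): 281, 281, 639, 639, 789
The 2 values of 281 occupy positions 1–2 → each gets rank 1.
The 2 values of 639 occupy positions 3–4 → each gets rank 3.
Dee has value 639 → rank 3.

3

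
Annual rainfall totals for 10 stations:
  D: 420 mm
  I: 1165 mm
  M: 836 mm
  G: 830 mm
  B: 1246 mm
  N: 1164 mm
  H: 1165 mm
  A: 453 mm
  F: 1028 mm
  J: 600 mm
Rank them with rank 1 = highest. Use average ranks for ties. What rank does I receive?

2.5

Sorted (descending): 1246, 1165, 1165, 1164, 1028, 836, 830, 600, 453, 420
The 2 values of 1165 occupy positions 2–3 → average rank (2+3)/2 = 2.5.
I has value 1165 mm → rank 2.5.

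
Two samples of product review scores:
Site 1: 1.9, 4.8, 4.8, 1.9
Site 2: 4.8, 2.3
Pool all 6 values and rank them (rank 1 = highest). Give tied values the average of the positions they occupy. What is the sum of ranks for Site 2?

6

Sorted (descending): 4.8, 4.8, 4.8, 2.3, 1.9, 1.9
The 3 values of 4.8 occupy positions 1–3 → average rank 2.
The 2 values of 1.9 occupy positions 5–6 → average rank (5+6)/2 = 5.5.
Site 2 values → pooled ranks: 4.8→2, 2.3→4
Rank sum = 2 + 4 = 6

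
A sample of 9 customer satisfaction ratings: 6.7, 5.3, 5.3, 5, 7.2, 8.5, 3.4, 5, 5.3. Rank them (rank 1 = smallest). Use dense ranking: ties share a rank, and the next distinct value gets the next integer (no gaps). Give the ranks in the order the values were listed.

Sorted (ascending): 3.4, 5, 5, 5.3, 5.3, 5.3, 6.7, 7.2, 8.5
The 2 values of 5 share dense rank 2.
The 3 values of 5.3 share dense rank 3.
Remaining distinct values take the next consecutive integers.

4, 3, 3, 2, 5, 6, 1, 2, 3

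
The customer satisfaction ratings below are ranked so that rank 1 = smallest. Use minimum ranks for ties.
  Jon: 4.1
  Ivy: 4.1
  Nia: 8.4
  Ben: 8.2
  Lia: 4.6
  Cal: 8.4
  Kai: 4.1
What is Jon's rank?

Sorted (ascending): 4.1, 4.1, 4.1, 4.6, 8.2, 8.4, 8.4
The 3 values of 4.1 occupy positions 1–3 → each gets rank 1.
The 2 values of 8.4 occupy positions 6–7 → each gets rank 6.
Jon has value 4.1 → rank 1.

1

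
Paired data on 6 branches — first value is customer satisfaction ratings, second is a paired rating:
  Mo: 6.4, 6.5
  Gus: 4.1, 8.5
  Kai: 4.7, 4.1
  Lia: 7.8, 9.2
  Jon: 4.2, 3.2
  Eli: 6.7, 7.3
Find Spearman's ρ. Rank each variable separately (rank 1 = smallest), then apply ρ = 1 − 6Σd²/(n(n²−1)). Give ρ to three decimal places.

Ranks of variable 1: 4, 1, 3, 6, 2, 5
Ranks of variable 2: 3, 5, 2, 6, 1, 4
d = r₁ − r₂: 1, -4, 1, 0, 1, 1
d²: 1, 16, 1, 0, 1, 1; Σd² = 20
ρ = 1 − 6·20/(6·35) = 1 − 120/210 = 0.429

0.429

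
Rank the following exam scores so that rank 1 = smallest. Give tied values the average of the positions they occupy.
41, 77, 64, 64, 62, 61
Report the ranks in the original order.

1, 6, 4.5, 4.5, 3, 2

Sorted (ascending): 41, 61, 62, 64, 64, 77
The 2 values of 64 occupy positions 4–5 → average rank (4+5)/2 = 4.5.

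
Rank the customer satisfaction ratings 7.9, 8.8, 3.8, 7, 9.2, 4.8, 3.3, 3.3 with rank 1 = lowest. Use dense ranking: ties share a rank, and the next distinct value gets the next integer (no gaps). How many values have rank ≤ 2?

3

Sorted (ascending): 3.3, 3.3, 3.8, 4.8, 7, 7.9, 8.8, 9.2
The 2 values of 3.3 share dense rank 1.
Remaining distinct values take the next consecutive integers.
Ranks ≤ 2: {1, 1, 2} → 3 values.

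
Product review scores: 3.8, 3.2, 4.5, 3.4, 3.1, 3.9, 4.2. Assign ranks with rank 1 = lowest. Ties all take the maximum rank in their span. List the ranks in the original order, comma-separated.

4, 2, 7, 3, 1, 5, 6

Sorted (ascending): 3.1, 3.2, 3.4, 3.8, 3.9, 4.2, 4.5
No ties — each value takes its position as its rank.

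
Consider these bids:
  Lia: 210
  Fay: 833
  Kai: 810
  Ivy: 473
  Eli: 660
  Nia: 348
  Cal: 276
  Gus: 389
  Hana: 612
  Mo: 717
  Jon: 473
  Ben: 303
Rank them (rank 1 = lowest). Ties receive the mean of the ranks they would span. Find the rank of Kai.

11

Sorted (ascending): 210, 276, 303, 348, 389, 473, 473, 612, 660, 717, 810, 833
The 2 values of 473 occupy positions 6–7 → average rank (6+7)/2 = 6.5.
Kai has value 810 → rank 11.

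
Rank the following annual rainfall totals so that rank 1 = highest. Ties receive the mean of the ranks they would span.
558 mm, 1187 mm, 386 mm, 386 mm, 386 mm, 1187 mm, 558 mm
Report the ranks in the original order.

3.5, 1.5, 6, 6, 6, 1.5, 3.5

Sorted (descending): 1187, 1187, 558, 558, 386, 386, 386
The 2 values of 1187 occupy positions 1–2 → average rank (1+2)/2 = 1.5.
The 2 values of 558 occupy positions 3–4 → average rank (3+4)/2 = 3.5.
The 3 values of 386 occupy positions 5–7 → average rank 6.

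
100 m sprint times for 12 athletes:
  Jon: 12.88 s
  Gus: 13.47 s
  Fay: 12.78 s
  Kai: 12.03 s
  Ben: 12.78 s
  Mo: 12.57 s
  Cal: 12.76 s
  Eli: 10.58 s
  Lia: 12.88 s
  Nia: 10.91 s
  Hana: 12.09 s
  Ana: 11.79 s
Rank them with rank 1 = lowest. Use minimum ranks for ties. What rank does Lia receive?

Sorted (ascending): 10.58, 10.91, 11.79, 12.03, 12.09, 12.57, 12.76, 12.78, 12.78, 12.88, 12.88, 13.47
The 2 values of 12.78 occupy positions 8–9 → each gets rank 8.
The 2 values of 12.88 occupy positions 10–11 → each gets rank 10.
Lia has value 12.88 s → rank 10.

10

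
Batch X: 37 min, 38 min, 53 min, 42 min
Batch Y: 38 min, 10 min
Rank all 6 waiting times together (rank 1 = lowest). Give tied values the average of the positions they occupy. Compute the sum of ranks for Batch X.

16.5

Sorted (ascending): 10, 37, 38, 38, 42, 53
The 2 values of 38 occupy positions 3–4 → average rank (3+4)/2 = 3.5.
Batch X values → pooled ranks: 37→2, 38→3.5, 53→6, 42→5
Rank sum = 2 + 3.5 + 6 + 5 = 16.5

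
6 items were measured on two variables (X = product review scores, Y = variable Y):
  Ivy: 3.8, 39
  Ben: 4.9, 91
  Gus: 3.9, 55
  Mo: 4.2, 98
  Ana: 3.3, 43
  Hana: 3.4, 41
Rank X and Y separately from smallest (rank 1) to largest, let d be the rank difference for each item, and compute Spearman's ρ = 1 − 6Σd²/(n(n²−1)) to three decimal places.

0.714

Ranks of variable 1: 3, 6, 4, 5, 1, 2
Ranks of variable 2: 1, 5, 4, 6, 3, 2
d = r₁ − r₂: 2, 1, 0, -1, -2, 0
d²: 4, 1, 0, 1, 4, 0; Σd² = 10
ρ = 1 − 6·10/(6·35) = 1 − 60/210 = 0.714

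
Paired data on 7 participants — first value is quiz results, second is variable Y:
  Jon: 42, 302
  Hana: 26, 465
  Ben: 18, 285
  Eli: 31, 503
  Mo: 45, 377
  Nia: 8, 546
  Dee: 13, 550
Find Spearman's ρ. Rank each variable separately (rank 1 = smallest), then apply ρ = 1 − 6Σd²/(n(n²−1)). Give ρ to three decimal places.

-0.536

Ranks of variable 1: 6, 4, 3, 5, 7, 1, 2
Ranks of variable 2: 2, 4, 1, 5, 3, 6, 7
d = r₁ − r₂: 4, 0, 2, 0, 4, -5, -5
d²: 16, 0, 4, 0, 16, 25, 25; Σd² = 86
ρ = 1 − 6·86/(7·48) = 1 − 516/336 = -0.536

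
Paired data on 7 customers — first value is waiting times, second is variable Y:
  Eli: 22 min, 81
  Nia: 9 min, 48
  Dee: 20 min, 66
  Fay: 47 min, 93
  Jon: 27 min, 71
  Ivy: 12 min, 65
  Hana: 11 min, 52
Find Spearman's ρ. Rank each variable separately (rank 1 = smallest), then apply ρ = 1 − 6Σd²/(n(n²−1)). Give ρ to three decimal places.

Ranks of variable 1: 5, 1, 4, 7, 6, 3, 2
Ranks of variable 2: 6, 1, 4, 7, 5, 3, 2
d = r₁ − r₂: -1, 0, 0, 0, 1, 0, 0
d²: 1, 0, 0, 0, 1, 0, 0; Σd² = 2
ρ = 1 − 6·2/(7·48) = 1 − 12/336 = 0.964

0.964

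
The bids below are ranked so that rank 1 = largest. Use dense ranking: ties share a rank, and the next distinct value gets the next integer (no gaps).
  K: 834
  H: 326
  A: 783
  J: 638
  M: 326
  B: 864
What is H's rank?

5

Sorted (descending): 864, 834, 783, 638, 326, 326
The 2 values of 326 share dense rank 5.
Remaining distinct values take the next consecutive integers.
H has value 326 → rank 5.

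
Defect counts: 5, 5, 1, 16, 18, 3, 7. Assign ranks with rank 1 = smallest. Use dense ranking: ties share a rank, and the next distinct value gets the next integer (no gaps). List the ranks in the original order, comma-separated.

Sorted (ascending): 1, 3, 5, 5, 7, 16, 18
The 2 values of 5 share dense rank 3.
Remaining distinct values take the next consecutive integers.

3, 3, 1, 5, 6, 2, 4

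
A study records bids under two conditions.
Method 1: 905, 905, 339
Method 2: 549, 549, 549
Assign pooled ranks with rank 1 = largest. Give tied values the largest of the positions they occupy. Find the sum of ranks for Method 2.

Sorted (descending): 905, 905, 549, 549, 549, 339
The 2 values of 905 occupy positions 1–2 → each gets rank 2.
The 3 values of 549 occupy positions 3–5 → each gets rank 5.
Method 2 values → pooled ranks: 549→5, 549→5, 549→5
Rank sum = 5 + 5 + 5 = 15

15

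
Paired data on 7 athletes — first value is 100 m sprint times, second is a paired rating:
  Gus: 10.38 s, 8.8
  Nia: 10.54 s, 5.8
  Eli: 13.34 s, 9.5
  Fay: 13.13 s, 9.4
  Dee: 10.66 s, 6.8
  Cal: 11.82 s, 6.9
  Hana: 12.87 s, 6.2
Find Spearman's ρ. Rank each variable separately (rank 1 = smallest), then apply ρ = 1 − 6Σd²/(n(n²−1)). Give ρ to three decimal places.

0.536

Ranks of variable 1: 1, 2, 7, 6, 3, 4, 5
Ranks of variable 2: 5, 1, 7, 6, 3, 4, 2
d = r₁ − r₂: -4, 1, 0, 0, 0, 0, 3
d²: 16, 1, 0, 0, 0, 0, 9; Σd² = 26
ρ = 1 − 6·26/(7·48) = 1 − 156/336 = 0.536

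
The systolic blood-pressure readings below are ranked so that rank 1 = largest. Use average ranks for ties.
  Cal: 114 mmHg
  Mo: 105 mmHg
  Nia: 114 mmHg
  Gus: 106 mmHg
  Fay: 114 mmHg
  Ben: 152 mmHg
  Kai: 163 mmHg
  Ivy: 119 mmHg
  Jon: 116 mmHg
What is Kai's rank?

Sorted (descending): 163, 152, 119, 116, 114, 114, 114, 106, 105
The 3 values of 114 occupy positions 5–7 → average rank 6.
Kai has value 163 mmHg → rank 1.

1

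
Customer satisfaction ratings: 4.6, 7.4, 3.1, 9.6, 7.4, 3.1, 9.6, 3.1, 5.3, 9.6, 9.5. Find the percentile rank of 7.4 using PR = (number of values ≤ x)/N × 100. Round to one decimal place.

N = 11.
Strictly below 7.4: 5. Equal to 7.4: 2.
PR = 7/11 × 100 = 63.6

63.6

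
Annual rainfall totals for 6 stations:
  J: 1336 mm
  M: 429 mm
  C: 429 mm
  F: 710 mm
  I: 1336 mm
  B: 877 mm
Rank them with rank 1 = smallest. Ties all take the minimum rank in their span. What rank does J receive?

5

Sorted (ascending): 429, 429, 710, 877, 1336, 1336
The 2 values of 429 occupy positions 1–2 → each gets rank 1.
The 2 values of 1336 occupy positions 5–6 → each gets rank 5.
J has value 1336 mm → rank 5.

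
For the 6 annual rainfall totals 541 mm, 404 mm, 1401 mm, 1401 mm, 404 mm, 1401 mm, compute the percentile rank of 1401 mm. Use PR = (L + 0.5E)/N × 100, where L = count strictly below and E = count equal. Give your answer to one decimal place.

N = 6.
Strictly below 1401: 3. Equal to 1401: 3.
PR = (3 + 0.5·3)/6 × 100 = 75.0

75.0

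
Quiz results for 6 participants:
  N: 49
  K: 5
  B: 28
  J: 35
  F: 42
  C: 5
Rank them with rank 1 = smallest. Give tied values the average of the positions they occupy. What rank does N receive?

Sorted (ascending): 5, 5, 28, 35, 42, 49
The 2 values of 5 occupy positions 1–2 → average rank (1+2)/2 = 1.5.
N has value 49 → rank 6.

6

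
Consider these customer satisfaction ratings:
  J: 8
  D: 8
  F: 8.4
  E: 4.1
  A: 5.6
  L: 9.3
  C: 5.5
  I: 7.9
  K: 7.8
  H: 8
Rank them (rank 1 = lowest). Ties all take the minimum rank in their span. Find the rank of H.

Sorted (ascending): 4.1, 5.5, 5.6, 7.8, 7.9, 8, 8, 8, 8.4, 9.3
The 3 values of 8 occupy positions 6–8 → each gets rank 6.
H has value 8 → rank 6.

6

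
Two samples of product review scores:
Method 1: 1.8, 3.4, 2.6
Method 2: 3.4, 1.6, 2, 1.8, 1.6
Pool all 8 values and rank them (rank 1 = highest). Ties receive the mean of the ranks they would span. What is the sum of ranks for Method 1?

Sorted (descending): 3.4, 3.4, 2.6, 2, 1.8, 1.8, 1.6, 1.6
The 2 values of 3.4 occupy positions 1–2 → average rank (1+2)/2 = 1.5.
The 2 values of 1.8 occupy positions 5–6 → average rank (5+6)/2 = 5.5.
The 2 values of 1.6 occupy positions 7–8 → average rank (7+8)/2 = 7.5.
Method 1 values → pooled ranks: 1.8→5.5, 3.4→1.5, 2.6→3
Rank sum = 5.5 + 1.5 + 3 = 10

10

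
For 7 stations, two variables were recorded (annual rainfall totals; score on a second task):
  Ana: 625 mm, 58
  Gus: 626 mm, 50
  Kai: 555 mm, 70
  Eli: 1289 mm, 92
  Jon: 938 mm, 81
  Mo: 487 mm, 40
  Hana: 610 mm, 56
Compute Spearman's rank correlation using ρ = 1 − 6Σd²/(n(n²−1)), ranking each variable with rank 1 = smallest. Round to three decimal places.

0.679

Ranks of variable 1: 4, 5, 2, 7, 6, 1, 3
Ranks of variable 2: 4, 2, 5, 7, 6, 1, 3
d = r₁ − r₂: 0, 3, -3, 0, 0, 0, 0
d²: 0, 9, 9, 0, 0, 0, 0; Σd² = 18
ρ = 1 − 6·18/(7·48) = 1 − 108/336 = 0.679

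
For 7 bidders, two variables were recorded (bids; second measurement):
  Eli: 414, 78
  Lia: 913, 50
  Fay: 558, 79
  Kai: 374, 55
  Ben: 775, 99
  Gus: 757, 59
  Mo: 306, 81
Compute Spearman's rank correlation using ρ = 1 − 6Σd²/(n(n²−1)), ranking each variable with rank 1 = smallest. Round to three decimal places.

Ranks of variable 1: 3, 7, 4, 2, 6, 5, 1
Ranks of variable 2: 4, 1, 5, 2, 7, 3, 6
d = r₁ − r₂: -1, 6, -1, 0, -1, 2, -5
d²: 1, 36, 1, 0, 1, 4, 25; Σd² = 68
ρ = 1 − 6·68/(7·48) = 1 − 408/336 = -0.214

-0.214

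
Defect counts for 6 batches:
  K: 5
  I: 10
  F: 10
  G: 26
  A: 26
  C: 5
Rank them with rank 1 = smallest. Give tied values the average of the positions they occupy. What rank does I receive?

Sorted (ascending): 5, 5, 10, 10, 26, 26
The 2 values of 5 occupy positions 1–2 → average rank (1+2)/2 = 1.5.
The 2 values of 10 occupy positions 3–4 → average rank (3+4)/2 = 3.5.
The 2 values of 26 occupy positions 5–6 → average rank (5+6)/2 = 5.5.
I has value 10 → rank 3.5.

3.5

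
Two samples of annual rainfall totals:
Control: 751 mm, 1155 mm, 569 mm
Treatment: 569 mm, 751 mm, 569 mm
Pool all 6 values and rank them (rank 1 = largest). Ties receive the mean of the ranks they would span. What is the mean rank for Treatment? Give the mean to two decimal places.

Sorted (descending): 1155, 751, 751, 569, 569, 569
The 2 values of 751 occupy positions 2–3 → average rank (2+3)/2 = 2.5.
The 3 values of 569 occupy positions 4–6 → average rank 5.
Treatment values → pooled ranks: 569→5, 751→2.5, 569→5
Mean rank = (5 + 2.5 + 5) / 3 = 4.17

4.17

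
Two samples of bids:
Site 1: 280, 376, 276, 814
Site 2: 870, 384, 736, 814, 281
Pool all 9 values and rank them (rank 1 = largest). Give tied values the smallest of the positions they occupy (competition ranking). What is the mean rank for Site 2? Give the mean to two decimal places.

Sorted (descending): 870, 814, 814, 736, 384, 376, 281, 280, 276
The 2 values of 814 occupy positions 2–3 → each gets rank 2.
Site 2 values → pooled ranks: 870→1, 384→5, 736→4, 814→2, 281→7
Mean rank = (1 + 5 + 4 + 2 + 7) / 5 = 3.80

3.80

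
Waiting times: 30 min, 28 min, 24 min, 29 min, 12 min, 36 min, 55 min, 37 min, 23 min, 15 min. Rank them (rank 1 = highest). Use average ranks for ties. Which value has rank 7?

Sorted (descending): 55, 37, 36, 30, 29, 28, 24, 23, 15, 12
No ties — each value takes its position as its rank.
Rank 7 → value 24.

24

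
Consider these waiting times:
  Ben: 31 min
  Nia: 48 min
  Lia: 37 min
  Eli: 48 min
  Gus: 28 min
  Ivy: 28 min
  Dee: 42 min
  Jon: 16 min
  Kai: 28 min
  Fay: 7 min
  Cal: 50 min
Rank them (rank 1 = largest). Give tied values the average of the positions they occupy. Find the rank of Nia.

2.5

Sorted (descending): 50, 48, 48, 42, 37, 31, 28, 28, 28, 16, 7
The 2 values of 48 occupy positions 2–3 → average rank (2+3)/2 = 2.5.
The 3 values of 28 occupy positions 7–9 → average rank 8.
Nia has value 48 min → rank 2.5.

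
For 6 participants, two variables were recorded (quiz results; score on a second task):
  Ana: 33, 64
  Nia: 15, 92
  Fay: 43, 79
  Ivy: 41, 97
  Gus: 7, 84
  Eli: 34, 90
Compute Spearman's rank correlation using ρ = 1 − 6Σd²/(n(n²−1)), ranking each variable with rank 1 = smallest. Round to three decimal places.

0.029

Ranks of variable 1: 3, 2, 6, 5, 1, 4
Ranks of variable 2: 1, 5, 2, 6, 3, 4
d = r₁ − r₂: 2, -3, 4, -1, -2, 0
d²: 4, 9, 16, 1, 4, 0; Σd² = 34
ρ = 1 − 6·34/(6·35) = 1 − 204/210 = 0.029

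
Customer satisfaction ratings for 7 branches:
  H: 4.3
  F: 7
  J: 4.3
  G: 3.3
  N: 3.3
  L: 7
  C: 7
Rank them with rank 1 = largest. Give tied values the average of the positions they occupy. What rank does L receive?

Sorted (descending): 7, 7, 7, 4.3, 4.3, 3.3, 3.3
The 3 values of 7 occupy positions 1–3 → average rank 2.
The 2 values of 4.3 occupy positions 4–5 → average rank (4+5)/2 = 4.5.
The 2 values of 3.3 occupy positions 6–7 → average rank (6+7)/2 = 6.5.
L has value 7 → rank 2.

2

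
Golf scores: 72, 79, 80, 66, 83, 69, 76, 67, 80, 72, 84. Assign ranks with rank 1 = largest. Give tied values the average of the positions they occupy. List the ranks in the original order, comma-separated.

7.5, 5, 3.5, 11, 2, 9, 6, 10, 3.5, 7.5, 1

Sorted (descending): 84, 83, 80, 80, 79, 76, 72, 72, 69, 67, 66
The 2 values of 80 occupy positions 3–4 → average rank (3+4)/2 = 3.5.
The 2 values of 72 occupy positions 7–8 → average rank (7+8)/2 = 7.5.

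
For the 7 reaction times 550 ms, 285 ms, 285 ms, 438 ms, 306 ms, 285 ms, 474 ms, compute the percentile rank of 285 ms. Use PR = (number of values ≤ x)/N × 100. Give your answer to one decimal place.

42.9

N = 7.
Strictly below 285: 0. Equal to 285: 3.
PR = 3/7 × 100 = 42.9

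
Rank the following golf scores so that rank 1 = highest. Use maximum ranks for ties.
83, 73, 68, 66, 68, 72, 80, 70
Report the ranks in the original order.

Sorted (descending): 83, 80, 73, 72, 70, 68, 68, 66
The 2 values of 68 occupy positions 6–7 → each gets rank 7.

1, 3, 7, 8, 7, 4, 2, 5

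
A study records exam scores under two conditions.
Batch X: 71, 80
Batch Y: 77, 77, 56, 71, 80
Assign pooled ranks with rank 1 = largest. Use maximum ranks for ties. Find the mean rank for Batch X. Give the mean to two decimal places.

4.00

Sorted (descending): 80, 80, 77, 77, 71, 71, 56
The 2 values of 80 occupy positions 1–2 → each gets rank 2.
The 2 values of 77 occupy positions 3–4 → each gets rank 4.
The 2 values of 71 occupy positions 5–6 → each gets rank 6.
Batch X values → pooled ranks: 71→6, 80→2
Mean rank = (6 + 2) / 2 = 4.00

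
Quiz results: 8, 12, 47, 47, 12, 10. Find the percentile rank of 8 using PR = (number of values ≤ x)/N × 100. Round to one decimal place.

16.7

N = 6.
Strictly below 8: 0. Equal to 8: 1.
PR = 1/6 × 100 = 16.7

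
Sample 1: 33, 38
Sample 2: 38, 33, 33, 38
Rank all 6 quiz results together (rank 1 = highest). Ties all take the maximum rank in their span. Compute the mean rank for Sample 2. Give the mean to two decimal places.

4.50

Sorted (descending): 38, 38, 38, 33, 33, 33
The 3 values of 38 occupy positions 1–3 → each gets rank 3.
The 3 values of 33 occupy positions 4–6 → each gets rank 6.
Sample 2 values → pooled ranks: 38→3, 33→6, 33→6, 38→3
Mean rank = (3 + 6 + 6 + 3) / 4 = 4.50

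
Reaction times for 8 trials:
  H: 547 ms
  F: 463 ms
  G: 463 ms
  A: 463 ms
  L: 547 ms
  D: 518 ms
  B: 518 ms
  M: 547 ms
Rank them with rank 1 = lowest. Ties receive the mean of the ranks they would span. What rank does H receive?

Sorted (ascending): 463, 463, 463, 518, 518, 547, 547, 547
The 3 values of 463 occupy positions 1–3 → average rank 2.
The 2 values of 518 occupy positions 4–5 → average rank (4+5)/2 = 4.5.
The 3 values of 547 occupy positions 6–8 → average rank 7.
H has value 547 ms → rank 7.

7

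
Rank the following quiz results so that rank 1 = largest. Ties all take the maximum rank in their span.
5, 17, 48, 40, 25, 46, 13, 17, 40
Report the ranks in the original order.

Sorted (descending): 48, 46, 40, 40, 25, 17, 17, 13, 5
The 2 values of 40 occupy positions 3–4 → each gets rank 4.
The 2 values of 17 occupy positions 6–7 → each gets rank 7.

9, 7, 1, 4, 5, 2, 8, 7, 4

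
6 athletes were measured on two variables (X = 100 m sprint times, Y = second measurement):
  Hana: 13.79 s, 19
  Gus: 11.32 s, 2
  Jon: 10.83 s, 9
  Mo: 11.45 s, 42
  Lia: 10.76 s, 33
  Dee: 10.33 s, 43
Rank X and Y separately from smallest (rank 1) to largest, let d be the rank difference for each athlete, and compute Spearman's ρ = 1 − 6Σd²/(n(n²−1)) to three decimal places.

Ranks of variable 1: 6, 4, 3, 5, 2, 1
Ranks of variable 2: 3, 1, 2, 5, 4, 6
d = r₁ − r₂: 3, 3, 1, 0, -2, -5
d²: 9, 9, 1, 0, 4, 25; Σd² = 48
ρ = 1 − 6·48/(6·35) = 1 − 288/210 = -0.371

-0.371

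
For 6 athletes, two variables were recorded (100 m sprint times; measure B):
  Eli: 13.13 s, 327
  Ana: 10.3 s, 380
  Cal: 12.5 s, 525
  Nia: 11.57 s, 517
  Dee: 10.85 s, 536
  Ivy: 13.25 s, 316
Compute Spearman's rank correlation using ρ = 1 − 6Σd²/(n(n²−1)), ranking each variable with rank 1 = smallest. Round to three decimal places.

-0.600

Ranks of variable 1: 5, 1, 4, 3, 2, 6
Ranks of variable 2: 2, 3, 5, 4, 6, 1
d = r₁ − r₂: 3, -2, -1, -1, -4, 5
d²: 9, 4, 1, 1, 16, 25; Σd² = 56
ρ = 1 − 6·56/(6·35) = 1 − 336/210 = -0.600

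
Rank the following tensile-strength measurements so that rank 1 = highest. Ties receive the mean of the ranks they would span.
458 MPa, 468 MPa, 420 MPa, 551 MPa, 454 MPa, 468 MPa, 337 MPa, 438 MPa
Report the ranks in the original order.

Sorted (descending): 551, 468, 468, 458, 454, 438, 420, 337
The 2 values of 468 occupy positions 2–3 → average rank (2+3)/2 = 2.5.

4, 2.5, 7, 1, 5, 2.5, 8, 6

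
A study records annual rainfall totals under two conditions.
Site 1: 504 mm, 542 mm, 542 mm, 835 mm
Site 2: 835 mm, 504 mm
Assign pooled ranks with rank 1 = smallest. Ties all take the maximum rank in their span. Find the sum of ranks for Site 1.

Sorted (ascending): 504, 504, 542, 542, 835, 835
The 2 values of 504 occupy positions 1–2 → each gets rank 2.
The 2 values of 542 occupy positions 3–4 → each gets rank 4.
The 2 values of 835 occupy positions 5–6 → each gets rank 6.
Site 1 values → pooled ranks: 504→2, 542→4, 542→4, 835→6
Rank sum = 2 + 4 + 4 + 6 = 16

16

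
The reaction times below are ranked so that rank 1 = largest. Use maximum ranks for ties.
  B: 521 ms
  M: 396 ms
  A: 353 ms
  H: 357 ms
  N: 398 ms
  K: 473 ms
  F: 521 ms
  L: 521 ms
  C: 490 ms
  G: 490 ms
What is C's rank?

5

Sorted (descending): 521, 521, 521, 490, 490, 473, 398, 396, 357, 353
The 3 values of 521 occupy positions 1–3 → each gets rank 3.
The 2 values of 490 occupy positions 4–5 → each gets rank 5.
C has value 490 ms → rank 5.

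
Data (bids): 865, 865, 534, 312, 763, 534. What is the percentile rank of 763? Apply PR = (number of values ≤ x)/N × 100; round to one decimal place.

66.7

N = 6.
Strictly below 763: 3. Equal to 763: 1.
PR = 4/6 × 100 = 66.7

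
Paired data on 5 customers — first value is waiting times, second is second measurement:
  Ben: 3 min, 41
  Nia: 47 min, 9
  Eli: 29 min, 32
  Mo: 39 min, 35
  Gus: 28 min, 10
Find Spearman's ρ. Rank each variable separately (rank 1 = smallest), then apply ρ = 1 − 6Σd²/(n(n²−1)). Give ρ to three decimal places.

Ranks of variable 1: 1, 5, 3, 4, 2
Ranks of variable 2: 5, 1, 3, 4, 2
d = r₁ − r₂: -4, 4, 0, 0, 0
d²: 16, 16, 0, 0, 0; Σd² = 32
ρ = 1 − 6·32/(5·24) = 1 − 192/120 = -0.600

-0.600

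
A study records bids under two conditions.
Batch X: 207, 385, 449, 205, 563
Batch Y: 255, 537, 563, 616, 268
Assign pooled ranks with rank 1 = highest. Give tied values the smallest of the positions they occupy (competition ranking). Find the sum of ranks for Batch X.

32

Sorted (descending): 616, 563, 563, 537, 449, 385, 268, 255, 207, 205
The 2 values of 563 occupy positions 2–3 → each gets rank 2.
Batch X values → pooled ranks: 207→9, 385→6, 449→5, 205→10, 563→2
Rank sum = 9 + 6 + 5 + 10 + 2 = 32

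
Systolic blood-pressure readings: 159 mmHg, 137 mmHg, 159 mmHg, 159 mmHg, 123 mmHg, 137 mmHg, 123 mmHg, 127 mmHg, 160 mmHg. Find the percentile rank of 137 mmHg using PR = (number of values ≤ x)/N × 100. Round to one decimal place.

55.6

N = 9.
Strictly below 137: 3. Equal to 137: 2.
PR = 5/9 × 100 = 55.6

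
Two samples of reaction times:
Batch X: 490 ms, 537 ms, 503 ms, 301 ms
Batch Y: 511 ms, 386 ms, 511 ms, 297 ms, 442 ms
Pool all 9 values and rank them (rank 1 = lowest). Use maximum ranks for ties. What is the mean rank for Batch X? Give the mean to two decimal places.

5.50

Sorted (ascending): 297, 301, 386, 442, 490, 503, 511, 511, 537
The 2 values of 511 occupy positions 7–8 → each gets rank 8.
Batch X values → pooled ranks: 490→5, 537→9, 503→6, 301→2
Mean rank = (5 + 9 + 6 + 2) / 4 = 5.50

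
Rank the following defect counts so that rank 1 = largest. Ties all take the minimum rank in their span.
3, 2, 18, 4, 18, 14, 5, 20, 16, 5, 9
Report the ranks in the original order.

10, 11, 2, 9, 2, 5, 7, 1, 4, 7, 6

Sorted (descending): 20, 18, 18, 16, 14, 9, 5, 5, 4, 3, 2
The 2 values of 18 occupy positions 2–3 → each gets rank 2.
The 2 values of 5 occupy positions 7–8 → each gets rank 7.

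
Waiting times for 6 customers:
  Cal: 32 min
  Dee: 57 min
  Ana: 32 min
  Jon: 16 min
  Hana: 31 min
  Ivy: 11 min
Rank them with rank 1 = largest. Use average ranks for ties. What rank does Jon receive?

Sorted (descending): 57, 32, 32, 31, 16, 11
The 2 values of 32 occupy positions 2–3 → average rank (2+3)/2 = 2.5.
Jon has value 16 min → rank 5.

5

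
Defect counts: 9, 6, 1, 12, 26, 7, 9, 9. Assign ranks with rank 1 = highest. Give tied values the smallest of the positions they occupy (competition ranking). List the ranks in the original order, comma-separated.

Sorted (descending): 26, 12, 9, 9, 9, 7, 6, 1
The 3 values of 9 occupy positions 3–5 → each gets rank 3.

3, 7, 8, 2, 1, 6, 3, 3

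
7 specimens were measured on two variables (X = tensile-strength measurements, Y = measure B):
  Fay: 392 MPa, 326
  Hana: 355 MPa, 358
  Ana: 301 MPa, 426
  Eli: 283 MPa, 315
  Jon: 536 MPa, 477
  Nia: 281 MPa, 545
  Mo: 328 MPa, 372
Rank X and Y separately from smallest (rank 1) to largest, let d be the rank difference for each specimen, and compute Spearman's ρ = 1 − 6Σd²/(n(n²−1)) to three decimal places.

-0.107

Ranks of variable 1: 6, 5, 3, 2, 7, 1, 4
Ranks of variable 2: 2, 3, 5, 1, 6, 7, 4
d = r₁ − r₂: 4, 2, -2, 1, 1, -6, 0
d²: 16, 4, 4, 1, 1, 36, 0; Σd² = 62
ρ = 1 − 6·62/(7·48) = 1 − 372/336 = -0.107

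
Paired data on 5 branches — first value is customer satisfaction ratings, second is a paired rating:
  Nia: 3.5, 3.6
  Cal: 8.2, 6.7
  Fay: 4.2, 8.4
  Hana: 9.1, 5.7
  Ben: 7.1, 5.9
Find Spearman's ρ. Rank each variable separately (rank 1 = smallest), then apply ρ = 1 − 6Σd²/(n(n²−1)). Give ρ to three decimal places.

0.100

Ranks of variable 1: 1, 4, 2, 5, 3
Ranks of variable 2: 1, 4, 5, 2, 3
d = r₁ − r₂: 0, 0, -3, 3, 0
d²: 0, 0, 9, 9, 0; Σd² = 18
ρ = 1 − 6·18/(5·24) = 1 − 108/120 = 0.100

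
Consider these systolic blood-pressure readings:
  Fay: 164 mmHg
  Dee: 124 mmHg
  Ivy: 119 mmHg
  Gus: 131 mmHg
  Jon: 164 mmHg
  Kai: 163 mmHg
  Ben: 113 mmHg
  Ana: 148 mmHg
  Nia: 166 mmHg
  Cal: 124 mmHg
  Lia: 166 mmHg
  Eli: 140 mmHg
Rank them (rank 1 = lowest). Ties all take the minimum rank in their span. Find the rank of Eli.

6

Sorted (ascending): 113, 119, 124, 124, 131, 140, 148, 163, 164, 164, 166, 166
The 2 values of 124 occupy positions 3–4 → each gets rank 3.
The 2 values of 164 occupy positions 9–10 → each gets rank 9.
The 2 values of 166 occupy positions 11–12 → each gets rank 11.
Eli has value 140 mmHg → rank 6.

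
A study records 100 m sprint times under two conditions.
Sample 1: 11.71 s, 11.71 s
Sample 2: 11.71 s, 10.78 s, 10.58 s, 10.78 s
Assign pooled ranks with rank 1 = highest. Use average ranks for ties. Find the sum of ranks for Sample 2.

17

Sorted (descending): 11.71, 11.71, 11.71, 10.78, 10.78, 10.58
The 3 values of 11.71 occupy positions 1–3 → average rank 2.
The 2 values of 10.78 occupy positions 4–5 → average rank (4+5)/2 = 4.5.
Sample 2 values → pooled ranks: 11.71→2, 10.78→4.5, 10.58→6, 10.78→4.5
Rank sum = 2 + 4.5 + 6 + 4.5 = 17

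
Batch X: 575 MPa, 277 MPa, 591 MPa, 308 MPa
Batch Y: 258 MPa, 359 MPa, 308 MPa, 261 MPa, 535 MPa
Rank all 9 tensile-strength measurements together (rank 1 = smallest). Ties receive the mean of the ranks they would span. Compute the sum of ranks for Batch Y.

Sorted (ascending): 258, 261, 277, 308, 308, 359, 535, 575, 591
The 2 values of 308 occupy positions 4–5 → average rank (4+5)/2 = 4.5.
Batch Y values → pooled ranks: 258→1, 359→6, 308→4.5, 261→2, 535→7
Rank sum = 1 + 6 + 4.5 + 2 + 7 = 20.5

20.5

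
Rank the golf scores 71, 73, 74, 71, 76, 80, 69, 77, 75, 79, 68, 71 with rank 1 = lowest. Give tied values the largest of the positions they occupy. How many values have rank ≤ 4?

2

Sorted (ascending): 68, 69, 71, 71, 71, 73, 74, 75, 76, 77, 79, 80
The 3 values of 71 occupy positions 3–5 → each gets rank 5.
Ranks ≤ 4: {1, 2} → 2 values.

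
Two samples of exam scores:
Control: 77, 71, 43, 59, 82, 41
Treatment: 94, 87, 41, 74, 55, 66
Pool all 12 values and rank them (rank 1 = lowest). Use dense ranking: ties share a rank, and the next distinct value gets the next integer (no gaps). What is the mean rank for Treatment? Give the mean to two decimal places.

Sorted (ascending): 41, 41, 43, 55, 59, 66, 71, 74, 77, 82, 87, 94
The 2 values of 41 share dense rank 1.
Remaining distinct values take the next consecutive integers.
Treatment values → pooled ranks: 94→11, 87→10, 41→1, 74→7, 55→3, 66→5
Mean rank = (11 + 10 + 1 + 7 + 3 + 5) / 6 = 6.17

6.17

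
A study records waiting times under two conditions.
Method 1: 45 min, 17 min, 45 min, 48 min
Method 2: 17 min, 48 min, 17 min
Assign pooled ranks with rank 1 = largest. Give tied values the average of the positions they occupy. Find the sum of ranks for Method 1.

14.5

Sorted (descending): 48, 48, 45, 45, 17, 17, 17
The 2 values of 48 occupy positions 1–2 → average rank (1+2)/2 = 1.5.
The 2 values of 45 occupy positions 3–4 → average rank (3+4)/2 = 3.5.
The 3 values of 17 occupy positions 5–7 → average rank 6.
Method 1 values → pooled ranks: 45→3.5, 17→6, 45→3.5, 48→1.5
Rank sum = 3.5 + 6 + 3.5 + 1.5 = 14.5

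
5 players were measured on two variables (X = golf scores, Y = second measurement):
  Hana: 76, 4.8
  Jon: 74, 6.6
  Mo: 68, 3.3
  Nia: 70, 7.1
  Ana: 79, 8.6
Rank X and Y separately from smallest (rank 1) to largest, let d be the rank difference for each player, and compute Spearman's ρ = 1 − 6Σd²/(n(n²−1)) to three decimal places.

0.600

Ranks of variable 1: 4, 3, 1, 2, 5
Ranks of variable 2: 2, 3, 1, 4, 5
d = r₁ − r₂: 2, 0, 0, -2, 0
d²: 4, 0, 0, 4, 0; Σd² = 8
ρ = 1 − 6·8/(5·24) = 1 − 48/120 = 0.600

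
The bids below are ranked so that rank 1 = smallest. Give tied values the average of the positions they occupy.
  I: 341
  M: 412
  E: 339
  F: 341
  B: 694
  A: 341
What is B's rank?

Sorted (ascending): 339, 341, 341, 341, 412, 694
The 3 values of 341 occupy positions 2–4 → average rank 3.
B has value 694 → rank 6.

6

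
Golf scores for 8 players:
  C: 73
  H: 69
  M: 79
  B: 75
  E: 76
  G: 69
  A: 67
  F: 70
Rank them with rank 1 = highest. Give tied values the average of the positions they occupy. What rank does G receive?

Sorted (descending): 79, 76, 75, 73, 70, 69, 69, 67
The 2 values of 69 occupy positions 6–7 → average rank (6+7)/2 = 6.5.
G has value 69 → rank 6.5.

6.5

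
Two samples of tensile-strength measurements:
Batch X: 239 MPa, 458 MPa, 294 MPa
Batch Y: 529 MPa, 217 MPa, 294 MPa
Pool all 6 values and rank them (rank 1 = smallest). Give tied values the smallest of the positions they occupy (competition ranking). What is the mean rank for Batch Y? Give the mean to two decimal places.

3.33

Sorted (ascending): 217, 239, 294, 294, 458, 529
The 2 values of 294 occupy positions 3–4 → each gets rank 3.
Batch Y values → pooled ranks: 529→6, 217→1, 294→3
Mean rank = (6 + 1 + 3) / 3 = 3.33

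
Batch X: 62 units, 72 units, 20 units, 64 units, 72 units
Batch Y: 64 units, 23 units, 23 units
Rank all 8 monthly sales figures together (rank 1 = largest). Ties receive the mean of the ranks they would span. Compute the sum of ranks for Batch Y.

16.5

Sorted (descending): 72, 72, 64, 64, 62, 23, 23, 20
The 2 values of 72 occupy positions 1–2 → average rank (1+2)/2 = 1.5.
The 2 values of 64 occupy positions 3–4 → average rank (3+4)/2 = 3.5.
The 2 values of 23 occupy positions 6–7 → average rank (6+7)/2 = 6.5.
Batch Y values → pooled ranks: 64→3.5, 23→6.5, 23→6.5
Rank sum = 3.5 + 6.5 + 6.5 = 16.5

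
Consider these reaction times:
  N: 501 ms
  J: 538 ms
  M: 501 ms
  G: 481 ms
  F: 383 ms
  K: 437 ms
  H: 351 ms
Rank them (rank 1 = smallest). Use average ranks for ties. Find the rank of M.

5.5

Sorted (ascending): 351, 383, 437, 481, 501, 501, 538
The 2 values of 501 occupy positions 5–6 → average rank (5+6)/2 = 5.5.
M has value 501 ms → rank 5.5.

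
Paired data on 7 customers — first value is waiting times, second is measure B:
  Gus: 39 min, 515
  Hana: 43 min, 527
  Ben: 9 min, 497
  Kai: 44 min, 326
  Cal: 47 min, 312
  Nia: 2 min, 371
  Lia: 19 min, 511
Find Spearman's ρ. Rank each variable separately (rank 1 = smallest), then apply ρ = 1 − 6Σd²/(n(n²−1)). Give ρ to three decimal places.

Ranks of variable 1: 4, 5, 2, 6, 7, 1, 3
Ranks of variable 2: 6, 7, 4, 2, 1, 3, 5
d = r₁ − r₂: -2, -2, -2, 4, 6, -2, -2
d²: 4, 4, 4, 16, 36, 4, 4; Σd² = 72
ρ = 1 − 6·72/(7·48) = 1 − 432/336 = -0.286

-0.286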